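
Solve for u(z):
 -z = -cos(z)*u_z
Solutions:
 u(z) = C1 + Integral(z/cos(z), z)


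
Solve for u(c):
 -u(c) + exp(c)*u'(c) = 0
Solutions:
 u(c) = C1*exp(-exp(-c))


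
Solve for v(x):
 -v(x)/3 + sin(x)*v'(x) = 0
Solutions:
 v(x) = C1*(cos(x) - 1)^(1/6)/(cos(x) + 1)^(1/6)


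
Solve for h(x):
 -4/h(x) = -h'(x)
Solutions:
 h(x) = -sqrt(C1 + 8*x)
 h(x) = sqrt(C1 + 8*x)


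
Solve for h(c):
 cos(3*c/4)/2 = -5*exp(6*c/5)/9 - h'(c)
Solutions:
 h(c) = C1 - 25*exp(6*c/5)/54 - 2*sin(3*c/4)/3


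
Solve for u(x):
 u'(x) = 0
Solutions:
 u(x) = C1


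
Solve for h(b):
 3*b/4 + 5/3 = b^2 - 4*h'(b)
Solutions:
 h(b) = C1 + b^3/12 - 3*b^2/32 - 5*b/12


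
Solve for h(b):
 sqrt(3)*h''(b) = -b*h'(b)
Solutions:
 h(b) = C1 + C2*erf(sqrt(2)*3^(3/4)*b/6)


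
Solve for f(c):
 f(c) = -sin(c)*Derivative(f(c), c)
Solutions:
 f(c) = C1*sqrt(cos(c) + 1)/sqrt(cos(c) - 1)


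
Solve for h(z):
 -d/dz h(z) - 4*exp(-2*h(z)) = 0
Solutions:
 h(z) = log(-sqrt(C1 - 8*z))
 h(z) = log(C1 - 8*z)/2


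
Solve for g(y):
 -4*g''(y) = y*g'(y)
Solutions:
 g(y) = C1 + C2*erf(sqrt(2)*y/4)


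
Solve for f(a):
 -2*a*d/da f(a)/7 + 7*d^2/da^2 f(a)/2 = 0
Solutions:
 f(a) = C1 + C2*erfi(sqrt(2)*a/7)


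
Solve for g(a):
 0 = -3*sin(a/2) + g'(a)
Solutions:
 g(a) = C1 - 6*cos(a/2)


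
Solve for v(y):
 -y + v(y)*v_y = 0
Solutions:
 v(y) = -sqrt(C1 + y^2)
 v(y) = sqrt(C1 + y^2)


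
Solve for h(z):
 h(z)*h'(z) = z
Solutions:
 h(z) = -sqrt(C1 + z^2)
 h(z) = sqrt(C1 + z^2)


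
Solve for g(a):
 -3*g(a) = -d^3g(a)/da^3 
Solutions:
 g(a) = C3*exp(3^(1/3)*a) + (C1*sin(3^(5/6)*a/2) + C2*cos(3^(5/6)*a/2))*exp(-3^(1/3)*a/2)


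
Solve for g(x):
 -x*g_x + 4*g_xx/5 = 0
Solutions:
 g(x) = C1 + C2*erfi(sqrt(10)*x/4)


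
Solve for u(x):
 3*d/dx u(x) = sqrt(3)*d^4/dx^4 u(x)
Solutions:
 u(x) = C1 + C4*exp(3^(1/6)*x) + (C2*sin(3^(2/3)*x/2) + C3*cos(3^(2/3)*x/2))*exp(-3^(1/6)*x/2)


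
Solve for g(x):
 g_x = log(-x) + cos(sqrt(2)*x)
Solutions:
 g(x) = C1 + x*log(-x) - x + sqrt(2)*sin(sqrt(2)*x)/2


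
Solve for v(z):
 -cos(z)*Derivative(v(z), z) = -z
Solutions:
 v(z) = C1 + Integral(z/cos(z), z)


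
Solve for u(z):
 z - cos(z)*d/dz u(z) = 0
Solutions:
 u(z) = C1 + Integral(z/cos(z), z)


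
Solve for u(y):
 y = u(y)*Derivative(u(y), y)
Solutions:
 u(y) = -sqrt(C1 + y^2)
 u(y) = sqrt(C1 + y^2)


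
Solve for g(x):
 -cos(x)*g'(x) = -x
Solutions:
 g(x) = C1 + Integral(x/cos(x), x)


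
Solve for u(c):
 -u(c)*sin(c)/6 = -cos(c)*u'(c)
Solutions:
 u(c) = C1/cos(c)^(1/6)


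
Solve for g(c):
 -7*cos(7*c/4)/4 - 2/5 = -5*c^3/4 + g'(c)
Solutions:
 g(c) = C1 + 5*c^4/16 - 2*c/5 - sin(7*c/4)


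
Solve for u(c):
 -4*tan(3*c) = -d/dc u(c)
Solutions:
 u(c) = C1 - 4*log(cos(3*c))/3


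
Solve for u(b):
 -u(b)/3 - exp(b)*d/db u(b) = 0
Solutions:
 u(b) = C1*exp(exp(-b)/3)


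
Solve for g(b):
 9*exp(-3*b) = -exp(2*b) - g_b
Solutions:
 g(b) = C1 - exp(2*b)/2 + 3*exp(-3*b)


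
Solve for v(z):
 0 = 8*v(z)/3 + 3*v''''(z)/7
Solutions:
 v(z) = (C1*sin(14^(1/4)*sqrt(3)*z/3) + C2*cos(14^(1/4)*sqrt(3)*z/3))*exp(-14^(1/4)*sqrt(3)*z/3) + (C3*sin(14^(1/4)*sqrt(3)*z/3) + C4*cos(14^(1/4)*sqrt(3)*z/3))*exp(14^(1/4)*sqrt(3)*z/3)


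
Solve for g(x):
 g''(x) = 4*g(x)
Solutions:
 g(x) = C1*exp(-2*x) + C2*exp(2*x)


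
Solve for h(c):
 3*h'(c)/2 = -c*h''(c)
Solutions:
 h(c) = C1 + C2/sqrt(c)


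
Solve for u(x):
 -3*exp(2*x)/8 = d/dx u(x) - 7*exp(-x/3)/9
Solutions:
 u(x) = C1 - 3*exp(2*x)/16 - 7*exp(-x/3)/3


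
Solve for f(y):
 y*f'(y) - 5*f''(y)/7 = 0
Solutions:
 f(y) = C1 + C2*erfi(sqrt(70)*y/10)


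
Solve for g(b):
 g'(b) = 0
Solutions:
 g(b) = C1


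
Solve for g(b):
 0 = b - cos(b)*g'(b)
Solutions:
 g(b) = C1 + Integral(b/cos(b), b)


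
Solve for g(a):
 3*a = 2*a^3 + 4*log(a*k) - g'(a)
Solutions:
 g(a) = C1 + a^4/2 - 3*a^2/2 + 4*a*log(a*k) - 4*a


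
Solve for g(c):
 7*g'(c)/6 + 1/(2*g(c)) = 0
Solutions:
 g(c) = -sqrt(C1 - 42*c)/7
 g(c) = sqrt(C1 - 42*c)/7


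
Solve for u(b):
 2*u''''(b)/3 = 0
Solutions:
 u(b) = C1 + C2*b + C3*b^2 + C4*b^3


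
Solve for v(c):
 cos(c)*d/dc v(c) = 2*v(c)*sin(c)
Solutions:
 v(c) = C1/cos(c)^2


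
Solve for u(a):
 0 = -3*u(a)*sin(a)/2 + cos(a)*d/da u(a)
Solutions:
 u(a) = C1/cos(a)^(3/2)


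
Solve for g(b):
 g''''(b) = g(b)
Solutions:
 g(b) = C1*exp(-b) + C2*exp(b) + C3*sin(b) + C4*cos(b)


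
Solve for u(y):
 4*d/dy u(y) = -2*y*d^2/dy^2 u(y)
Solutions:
 u(y) = C1 + C2/y


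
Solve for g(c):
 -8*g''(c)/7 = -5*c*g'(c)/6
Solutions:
 g(c) = C1 + C2*erfi(sqrt(210)*c/24)


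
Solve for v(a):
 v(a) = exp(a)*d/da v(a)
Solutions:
 v(a) = C1*exp(-exp(-a))


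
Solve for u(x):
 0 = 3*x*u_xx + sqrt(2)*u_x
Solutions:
 u(x) = C1 + C2*x^(1 - sqrt(2)/3)


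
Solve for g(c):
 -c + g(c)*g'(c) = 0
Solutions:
 g(c) = -sqrt(C1 + c^2)
 g(c) = sqrt(C1 + c^2)


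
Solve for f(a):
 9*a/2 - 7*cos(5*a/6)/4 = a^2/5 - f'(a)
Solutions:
 f(a) = C1 + a^3/15 - 9*a^2/4 + 21*sin(5*a/6)/10


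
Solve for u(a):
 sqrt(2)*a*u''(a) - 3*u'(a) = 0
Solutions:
 u(a) = C1 + C2*a^(1 + 3*sqrt(2)/2)


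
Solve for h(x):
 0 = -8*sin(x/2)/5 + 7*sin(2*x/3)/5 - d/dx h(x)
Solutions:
 h(x) = C1 + 16*cos(x/2)/5 - 21*cos(2*x/3)/10


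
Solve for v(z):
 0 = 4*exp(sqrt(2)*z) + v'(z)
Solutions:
 v(z) = C1 - 2*sqrt(2)*exp(sqrt(2)*z)


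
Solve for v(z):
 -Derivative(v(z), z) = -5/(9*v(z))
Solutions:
 v(z) = -sqrt(C1 + 10*z)/3
 v(z) = sqrt(C1 + 10*z)/3


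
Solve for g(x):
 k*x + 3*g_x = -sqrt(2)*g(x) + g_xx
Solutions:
 g(x) = C1*exp(x*(3 - sqrt(4*sqrt(2) + 9))/2) + C2*exp(x*(3 + sqrt(4*sqrt(2) + 9))/2) - sqrt(2)*k*x/2 + 3*k/2


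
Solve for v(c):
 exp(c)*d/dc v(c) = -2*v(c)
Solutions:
 v(c) = C1*exp(2*exp(-c))


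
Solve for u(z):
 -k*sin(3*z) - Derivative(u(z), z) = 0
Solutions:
 u(z) = C1 + k*cos(3*z)/3


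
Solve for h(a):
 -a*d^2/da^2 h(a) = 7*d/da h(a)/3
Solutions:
 h(a) = C1 + C2/a^(4/3)


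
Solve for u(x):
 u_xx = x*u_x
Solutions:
 u(x) = C1 + C2*erfi(sqrt(2)*x/2)


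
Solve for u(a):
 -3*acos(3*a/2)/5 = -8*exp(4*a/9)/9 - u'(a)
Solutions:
 u(a) = C1 + 3*a*acos(3*a/2)/5 - sqrt(4 - 9*a^2)/5 - 2*exp(4*a/9)


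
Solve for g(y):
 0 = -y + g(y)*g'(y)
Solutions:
 g(y) = -sqrt(C1 + y^2)
 g(y) = sqrt(C1 + y^2)


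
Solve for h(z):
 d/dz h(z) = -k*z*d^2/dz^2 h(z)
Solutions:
 h(z) = C1 + z^(((re(k) - 1)*re(k) + im(k)^2)/(re(k)^2 + im(k)^2))*(C2*sin(log(z)*Abs(im(k))/(re(k)^2 + im(k)^2)) + C3*cos(log(z)*im(k)/(re(k)^2 + im(k)^2)))


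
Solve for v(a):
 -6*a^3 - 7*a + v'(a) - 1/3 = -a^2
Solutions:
 v(a) = C1 + 3*a^4/2 - a^3/3 + 7*a^2/2 + a/3


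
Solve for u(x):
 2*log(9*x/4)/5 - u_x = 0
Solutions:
 u(x) = C1 + 2*x*log(x)/5 - 4*x*log(2)/5 - 2*x/5 + 4*x*log(3)/5


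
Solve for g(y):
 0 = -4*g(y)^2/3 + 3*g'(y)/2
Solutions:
 g(y) = -9/(C1 + 8*y)


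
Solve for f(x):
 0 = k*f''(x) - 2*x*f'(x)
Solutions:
 f(x) = C1 + C2*erf(x*sqrt(-1/k))/sqrt(-1/k)


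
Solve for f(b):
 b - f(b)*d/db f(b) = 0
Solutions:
 f(b) = -sqrt(C1 + b^2)
 f(b) = sqrt(C1 + b^2)


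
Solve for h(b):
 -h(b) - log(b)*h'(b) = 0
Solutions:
 h(b) = C1*exp(-li(b))


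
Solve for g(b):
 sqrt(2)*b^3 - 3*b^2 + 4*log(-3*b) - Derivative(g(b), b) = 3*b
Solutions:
 g(b) = C1 + sqrt(2)*b^4/4 - b^3 - 3*b^2/2 + 4*b*log(-b) + 4*b*(-1 + log(3))


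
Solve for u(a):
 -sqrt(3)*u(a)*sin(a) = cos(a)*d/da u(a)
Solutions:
 u(a) = C1*cos(a)^(sqrt(3))


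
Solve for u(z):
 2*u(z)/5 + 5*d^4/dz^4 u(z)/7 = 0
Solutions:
 u(z) = (C1*sin(2^(3/4)*sqrt(5)*7^(1/4)*z/10) + C2*cos(2^(3/4)*sqrt(5)*7^(1/4)*z/10))*exp(-2^(3/4)*sqrt(5)*7^(1/4)*z/10) + (C3*sin(2^(3/4)*sqrt(5)*7^(1/4)*z/10) + C4*cos(2^(3/4)*sqrt(5)*7^(1/4)*z/10))*exp(2^(3/4)*sqrt(5)*7^(1/4)*z/10)


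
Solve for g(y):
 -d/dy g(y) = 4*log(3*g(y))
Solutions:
 Integral(1/(log(_y) + log(3)), (_y, g(y)))/4 = C1 - y


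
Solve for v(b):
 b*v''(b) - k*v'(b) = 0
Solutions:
 v(b) = C1 + b^(re(k) + 1)*(C2*sin(log(b)*Abs(im(k))) + C3*cos(log(b)*im(k)))


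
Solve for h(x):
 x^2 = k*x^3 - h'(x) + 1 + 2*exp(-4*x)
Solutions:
 h(x) = C1 + k*x^4/4 - x^3/3 + x - exp(-4*x)/2


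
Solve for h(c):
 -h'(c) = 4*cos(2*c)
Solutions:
 h(c) = C1 - 2*sin(2*c)


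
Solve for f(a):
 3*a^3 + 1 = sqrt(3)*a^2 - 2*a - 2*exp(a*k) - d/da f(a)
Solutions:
 f(a) = C1 - 3*a^4/4 + sqrt(3)*a^3/3 - a^2 - a - 2*exp(a*k)/k


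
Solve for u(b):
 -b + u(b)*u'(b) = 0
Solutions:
 u(b) = -sqrt(C1 + b^2)
 u(b) = sqrt(C1 + b^2)


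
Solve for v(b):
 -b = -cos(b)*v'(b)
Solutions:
 v(b) = C1 + Integral(b/cos(b), b)


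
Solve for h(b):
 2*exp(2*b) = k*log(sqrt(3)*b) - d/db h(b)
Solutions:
 h(b) = C1 + b*k*log(b) + b*k*(-1 + log(3)/2) - exp(2*b)


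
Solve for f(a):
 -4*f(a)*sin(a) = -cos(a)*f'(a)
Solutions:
 f(a) = C1/cos(a)^4


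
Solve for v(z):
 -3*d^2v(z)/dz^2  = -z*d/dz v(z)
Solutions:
 v(z) = C1 + C2*erfi(sqrt(6)*z/6)


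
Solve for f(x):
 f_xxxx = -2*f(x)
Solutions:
 f(x) = (C1*sin(2^(3/4)*x/2) + C2*cos(2^(3/4)*x/2))*exp(-2^(3/4)*x/2) + (C3*sin(2^(3/4)*x/2) + C4*cos(2^(3/4)*x/2))*exp(2^(3/4)*x/2)


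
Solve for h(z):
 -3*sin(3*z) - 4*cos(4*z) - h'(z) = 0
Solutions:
 h(z) = C1 - sin(4*z) + cos(3*z)


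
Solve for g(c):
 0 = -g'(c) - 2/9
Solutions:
 g(c) = C1 - 2*c/9


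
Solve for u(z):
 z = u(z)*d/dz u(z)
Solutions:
 u(z) = -sqrt(C1 + z^2)
 u(z) = sqrt(C1 + z^2)


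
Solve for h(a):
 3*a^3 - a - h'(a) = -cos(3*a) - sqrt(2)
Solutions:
 h(a) = C1 + 3*a^4/4 - a^2/2 + sqrt(2)*a + sin(3*a)/3


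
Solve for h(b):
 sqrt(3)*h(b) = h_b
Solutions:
 h(b) = C1*exp(sqrt(3)*b)


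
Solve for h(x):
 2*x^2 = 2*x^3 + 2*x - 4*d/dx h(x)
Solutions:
 h(x) = C1 + x^4/8 - x^3/6 + x^2/4


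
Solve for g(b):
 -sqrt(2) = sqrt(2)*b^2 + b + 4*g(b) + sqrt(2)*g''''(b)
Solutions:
 g(b) = -sqrt(2)*b^2/4 - b/4 + (C1*sin(2^(7/8)*b/2) + C2*cos(2^(7/8)*b/2))*exp(-2^(7/8)*b/2) + (C3*sin(2^(7/8)*b/2) + C4*cos(2^(7/8)*b/2))*exp(2^(7/8)*b/2) - sqrt(2)/4


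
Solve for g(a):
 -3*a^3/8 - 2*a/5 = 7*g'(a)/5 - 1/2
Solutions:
 g(a) = C1 - 15*a^4/224 - a^2/7 + 5*a/14


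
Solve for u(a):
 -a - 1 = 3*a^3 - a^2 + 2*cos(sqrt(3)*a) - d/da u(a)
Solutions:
 u(a) = C1 + 3*a^4/4 - a^3/3 + a^2/2 + a + 2*sqrt(3)*sin(sqrt(3)*a)/3


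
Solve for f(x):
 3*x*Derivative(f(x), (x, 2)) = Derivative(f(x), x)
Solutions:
 f(x) = C1 + C2*x^(4/3)


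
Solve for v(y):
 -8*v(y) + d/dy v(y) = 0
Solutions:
 v(y) = C1*exp(8*y)


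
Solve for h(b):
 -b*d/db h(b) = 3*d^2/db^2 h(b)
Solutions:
 h(b) = C1 + C2*erf(sqrt(6)*b/6)


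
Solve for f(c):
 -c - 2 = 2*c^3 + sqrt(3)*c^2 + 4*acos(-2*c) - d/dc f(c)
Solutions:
 f(c) = C1 + c^4/2 + sqrt(3)*c^3/3 + c^2/2 + 4*c*acos(-2*c) + 2*c + 2*sqrt(1 - 4*c^2)


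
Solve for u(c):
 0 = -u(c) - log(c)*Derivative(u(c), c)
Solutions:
 u(c) = C1*exp(-li(c))


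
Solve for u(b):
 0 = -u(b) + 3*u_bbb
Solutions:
 u(b) = C3*exp(3^(2/3)*b/3) + (C1*sin(3^(1/6)*b/2) + C2*cos(3^(1/6)*b/2))*exp(-3^(2/3)*b/6)


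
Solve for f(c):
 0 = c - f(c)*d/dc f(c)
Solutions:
 f(c) = -sqrt(C1 + c^2)
 f(c) = sqrt(C1 + c^2)


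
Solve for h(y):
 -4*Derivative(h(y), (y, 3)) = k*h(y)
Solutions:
 h(y) = C1*exp(2^(1/3)*y*(-k)^(1/3)/2) + C2*exp(2^(1/3)*y*(-k)^(1/3)*(-1 + sqrt(3)*I)/4) + C3*exp(-2^(1/3)*y*(-k)^(1/3)*(1 + sqrt(3)*I)/4)


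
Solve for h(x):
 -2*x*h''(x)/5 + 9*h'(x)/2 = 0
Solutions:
 h(x) = C1 + C2*x^(49/4)


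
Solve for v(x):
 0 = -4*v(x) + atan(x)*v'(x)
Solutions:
 v(x) = C1*exp(4*Integral(1/atan(x), x))


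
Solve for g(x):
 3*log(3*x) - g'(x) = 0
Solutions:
 g(x) = C1 + 3*x*log(x) - 3*x + x*log(27)


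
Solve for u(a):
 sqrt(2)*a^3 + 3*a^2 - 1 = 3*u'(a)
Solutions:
 u(a) = C1 + sqrt(2)*a^4/12 + a^3/3 - a/3


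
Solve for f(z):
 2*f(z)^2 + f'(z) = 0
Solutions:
 f(z) = 1/(C1 + 2*z)


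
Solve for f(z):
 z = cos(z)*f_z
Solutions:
 f(z) = C1 + Integral(z/cos(z), z)


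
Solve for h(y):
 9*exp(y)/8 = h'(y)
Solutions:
 h(y) = C1 + 9*exp(y)/8


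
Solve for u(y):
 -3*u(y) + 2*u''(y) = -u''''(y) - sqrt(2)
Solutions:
 u(y) = C1*exp(-y) + C2*exp(y) + C3*sin(sqrt(3)*y) + C4*cos(sqrt(3)*y) + sqrt(2)/3


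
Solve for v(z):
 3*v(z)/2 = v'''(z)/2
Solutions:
 v(z) = C3*exp(3^(1/3)*z) + (C1*sin(3^(5/6)*z/2) + C2*cos(3^(5/6)*z/2))*exp(-3^(1/3)*z/2)


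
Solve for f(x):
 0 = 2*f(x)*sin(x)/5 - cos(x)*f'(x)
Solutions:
 f(x) = C1/cos(x)^(2/5)


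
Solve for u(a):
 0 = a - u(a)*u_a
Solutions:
 u(a) = -sqrt(C1 + a^2)
 u(a) = sqrt(C1 + a^2)


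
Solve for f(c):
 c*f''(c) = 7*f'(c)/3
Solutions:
 f(c) = C1 + C2*c^(10/3)


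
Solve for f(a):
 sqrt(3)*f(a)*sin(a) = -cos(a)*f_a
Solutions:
 f(a) = C1*cos(a)^(sqrt(3))


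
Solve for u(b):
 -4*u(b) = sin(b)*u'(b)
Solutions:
 u(b) = C1*(cos(b)^2 + 2*cos(b) + 1)/(cos(b)^2 - 2*cos(b) + 1)


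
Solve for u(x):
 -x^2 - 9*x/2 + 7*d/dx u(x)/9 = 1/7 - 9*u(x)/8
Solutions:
 u(x) = C1*exp(-81*x/56) + 8*x^2/9 + 2020*x/729 - 739352/413343


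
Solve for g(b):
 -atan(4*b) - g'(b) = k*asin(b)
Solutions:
 g(b) = C1 - b*atan(4*b) - k*(b*asin(b) + sqrt(1 - b^2)) + log(16*b^2 + 1)/8


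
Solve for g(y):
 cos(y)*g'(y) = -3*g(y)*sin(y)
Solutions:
 g(y) = C1*cos(y)^3


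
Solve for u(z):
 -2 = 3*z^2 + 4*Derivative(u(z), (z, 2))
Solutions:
 u(z) = C1 + C2*z - z^4/16 - z^2/4


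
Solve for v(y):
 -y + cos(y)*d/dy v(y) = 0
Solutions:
 v(y) = C1 + Integral(y/cos(y), y)


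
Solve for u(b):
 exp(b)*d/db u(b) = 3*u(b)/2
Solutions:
 u(b) = C1*exp(-3*exp(-b)/2)


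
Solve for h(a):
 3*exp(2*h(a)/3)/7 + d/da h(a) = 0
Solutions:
 h(a) = 3*log(-sqrt(-1/(C1 - 3*a))) - 3*log(2) + 3*log(42)/2
 h(a) = 3*log(-1/(C1 - 3*a))/2 - 3*log(2) + 3*log(42)/2


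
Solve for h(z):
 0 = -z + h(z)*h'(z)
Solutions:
 h(z) = -sqrt(C1 + z^2)
 h(z) = sqrt(C1 + z^2)


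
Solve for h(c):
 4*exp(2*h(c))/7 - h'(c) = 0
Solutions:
 h(c) = log(-1/(C1 + 4*c))/2 - log(2) + log(14)/2
 h(c) = log(-sqrt(-1/(C1 + 4*c))) - log(2) + log(14)/2


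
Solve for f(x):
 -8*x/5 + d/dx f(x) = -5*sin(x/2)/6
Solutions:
 f(x) = C1 + 4*x^2/5 + 5*cos(x/2)/3


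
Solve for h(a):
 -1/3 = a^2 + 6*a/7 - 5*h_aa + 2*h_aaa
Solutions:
 h(a) = C1 + C2*a + C3*exp(5*a/2) + a^4/60 + 29*a^3/525 + 523*a^2/5250


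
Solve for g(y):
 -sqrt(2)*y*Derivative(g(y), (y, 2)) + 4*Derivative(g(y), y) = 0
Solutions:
 g(y) = C1 + C2*y^(1 + 2*sqrt(2))


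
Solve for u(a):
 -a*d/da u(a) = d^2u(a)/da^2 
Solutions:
 u(a) = C1 + C2*erf(sqrt(2)*a/2)


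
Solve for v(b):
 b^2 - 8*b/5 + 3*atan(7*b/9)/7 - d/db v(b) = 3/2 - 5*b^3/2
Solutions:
 v(b) = C1 + 5*b^4/8 + b^3/3 - 4*b^2/5 + 3*b*atan(7*b/9)/7 - 3*b/2 - 27*log(49*b^2 + 81)/98


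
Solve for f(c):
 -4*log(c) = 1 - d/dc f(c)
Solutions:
 f(c) = C1 + 4*c*log(c) - 3*c


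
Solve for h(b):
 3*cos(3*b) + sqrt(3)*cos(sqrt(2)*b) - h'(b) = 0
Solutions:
 h(b) = C1 + sin(3*b) + sqrt(6)*sin(sqrt(2)*b)/2


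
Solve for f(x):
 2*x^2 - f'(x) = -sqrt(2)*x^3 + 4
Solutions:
 f(x) = C1 + sqrt(2)*x^4/4 + 2*x^3/3 - 4*x


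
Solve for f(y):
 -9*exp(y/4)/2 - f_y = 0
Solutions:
 f(y) = C1 - 18*exp(y/4)


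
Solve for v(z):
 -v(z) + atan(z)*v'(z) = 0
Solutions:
 v(z) = C1*exp(Integral(1/atan(z), z))


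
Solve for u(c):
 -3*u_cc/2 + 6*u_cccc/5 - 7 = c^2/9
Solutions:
 u(c) = C1 + C2*c + C3*exp(-sqrt(5)*c/2) + C4*exp(sqrt(5)*c/2) - c^4/162 - 323*c^2/135


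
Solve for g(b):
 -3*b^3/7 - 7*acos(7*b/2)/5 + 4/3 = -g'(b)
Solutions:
 g(b) = C1 + 3*b^4/28 + 7*b*acos(7*b/2)/5 - 4*b/3 - sqrt(4 - 49*b^2)/5


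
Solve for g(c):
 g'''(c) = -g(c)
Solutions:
 g(c) = C3*exp(-c) + (C1*sin(sqrt(3)*c/2) + C2*cos(sqrt(3)*c/2))*exp(c/2)


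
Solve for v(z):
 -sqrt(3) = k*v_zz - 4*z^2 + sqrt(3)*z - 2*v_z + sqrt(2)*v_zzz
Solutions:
 v(z) = C1 + C2*exp(sqrt(2)*z*(-k + sqrt(k^2 + 8*sqrt(2)))/4) + C3*exp(-sqrt(2)*z*(k + sqrt(k^2 + 8*sqrt(2)))/4) - k^2*z - k*z^2 + sqrt(3)*k*z/4 - 2*z^3/3 + sqrt(3)*z^2/4 - 2*sqrt(2)*z + sqrt(3)*z/2


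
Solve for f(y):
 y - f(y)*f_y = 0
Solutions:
 f(y) = -sqrt(C1 + y^2)
 f(y) = sqrt(C1 + y^2)


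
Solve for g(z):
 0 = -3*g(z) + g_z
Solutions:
 g(z) = C1*exp(3*z)


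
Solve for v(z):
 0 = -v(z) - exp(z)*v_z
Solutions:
 v(z) = C1*exp(exp(-z))


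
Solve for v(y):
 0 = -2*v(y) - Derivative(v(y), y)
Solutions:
 v(y) = C1*exp(-2*y)


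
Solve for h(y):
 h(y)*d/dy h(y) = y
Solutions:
 h(y) = -sqrt(C1 + y^2)
 h(y) = sqrt(C1 + y^2)


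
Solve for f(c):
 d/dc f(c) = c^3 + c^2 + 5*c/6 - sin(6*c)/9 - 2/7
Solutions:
 f(c) = C1 + c^4/4 + c^3/3 + 5*c^2/12 - 2*c/7 + cos(6*c)/54


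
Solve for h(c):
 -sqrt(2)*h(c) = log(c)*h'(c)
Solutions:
 h(c) = C1*exp(-sqrt(2)*li(c))


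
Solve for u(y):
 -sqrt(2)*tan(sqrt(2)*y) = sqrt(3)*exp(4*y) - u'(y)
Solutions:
 u(y) = C1 + sqrt(3)*exp(4*y)/4 - log(cos(sqrt(2)*y))


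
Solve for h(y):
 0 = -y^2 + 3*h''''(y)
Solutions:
 h(y) = C1 + C2*y + C3*y^2 + C4*y^3 + y^6/1080


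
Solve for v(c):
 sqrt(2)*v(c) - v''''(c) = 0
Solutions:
 v(c) = C1*exp(-2^(1/8)*c) + C2*exp(2^(1/8)*c) + C3*sin(2^(1/8)*c) + C4*cos(2^(1/8)*c)


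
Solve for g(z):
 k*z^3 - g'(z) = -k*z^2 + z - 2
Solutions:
 g(z) = C1 + k*z^4/4 + k*z^3/3 - z^2/2 + 2*z


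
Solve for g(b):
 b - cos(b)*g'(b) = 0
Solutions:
 g(b) = C1 + Integral(b/cos(b), b)


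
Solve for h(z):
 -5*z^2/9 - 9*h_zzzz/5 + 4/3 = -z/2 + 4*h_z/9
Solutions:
 h(z) = C1 + C4*exp(-20^(1/3)*3^(2/3)*z/9) - 5*z^3/12 + 9*z^2/16 + 3*z + (C2*sin(20^(1/3)*3^(1/6)*z/6) + C3*cos(20^(1/3)*3^(1/6)*z/6))*exp(20^(1/3)*3^(2/3)*z/18)


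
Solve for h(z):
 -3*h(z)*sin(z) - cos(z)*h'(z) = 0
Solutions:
 h(z) = C1*cos(z)^3


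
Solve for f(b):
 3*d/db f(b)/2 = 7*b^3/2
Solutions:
 f(b) = C1 + 7*b^4/12


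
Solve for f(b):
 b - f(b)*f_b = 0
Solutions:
 f(b) = -sqrt(C1 + b^2)
 f(b) = sqrt(C1 + b^2)


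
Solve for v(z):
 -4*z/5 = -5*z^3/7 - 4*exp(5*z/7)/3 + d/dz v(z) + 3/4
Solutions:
 v(z) = C1 + 5*z^4/28 - 2*z^2/5 - 3*z/4 + 28*exp(5*z/7)/15


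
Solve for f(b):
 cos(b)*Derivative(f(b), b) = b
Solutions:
 f(b) = C1 + Integral(b/cos(b), b)


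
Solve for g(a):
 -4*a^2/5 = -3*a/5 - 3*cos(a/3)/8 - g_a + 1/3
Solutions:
 g(a) = C1 + 4*a^3/15 - 3*a^2/10 + a/3 - 9*sin(a/3)/8


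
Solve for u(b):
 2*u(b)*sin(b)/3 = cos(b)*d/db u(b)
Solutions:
 u(b) = C1/cos(b)^(2/3)


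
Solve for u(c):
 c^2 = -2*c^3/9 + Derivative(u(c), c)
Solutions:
 u(c) = C1 + c^4/18 + c^3/3


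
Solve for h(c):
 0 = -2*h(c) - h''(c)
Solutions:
 h(c) = C1*sin(sqrt(2)*c) + C2*cos(sqrt(2)*c)


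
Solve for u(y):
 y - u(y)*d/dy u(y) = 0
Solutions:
 u(y) = -sqrt(C1 + y^2)
 u(y) = sqrt(C1 + y^2)


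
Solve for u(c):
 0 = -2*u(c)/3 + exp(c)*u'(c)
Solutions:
 u(c) = C1*exp(-2*exp(-c)/3)


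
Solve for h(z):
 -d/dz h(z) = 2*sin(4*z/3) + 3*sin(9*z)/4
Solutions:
 h(z) = C1 + 3*cos(4*z/3)/2 + cos(9*z)/12


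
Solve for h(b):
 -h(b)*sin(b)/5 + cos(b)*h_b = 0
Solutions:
 h(b) = C1/cos(b)^(1/5)


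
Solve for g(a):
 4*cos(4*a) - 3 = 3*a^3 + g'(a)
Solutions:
 g(a) = C1 - 3*a^4/4 - 3*a + sin(4*a)


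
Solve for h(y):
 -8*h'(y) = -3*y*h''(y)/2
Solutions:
 h(y) = C1 + C2*y^(19/3)


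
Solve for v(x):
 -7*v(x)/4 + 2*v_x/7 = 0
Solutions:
 v(x) = C1*exp(49*x/8)


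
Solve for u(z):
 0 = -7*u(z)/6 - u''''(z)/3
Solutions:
 u(z) = (C1*sin(14^(1/4)*z/2) + C2*cos(14^(1/4)*z/2))*exp(-14^(1/4)*z/2) + (C3*sin(14^(1/4)*z/2) + C4*cos(14^(1/4)*z/2))*exp(14^(1/4)*z/2)


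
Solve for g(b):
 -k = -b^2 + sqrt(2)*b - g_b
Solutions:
 g(b) = C1 - b^3/3 + sqrt(2)*b^2/2 + b*k


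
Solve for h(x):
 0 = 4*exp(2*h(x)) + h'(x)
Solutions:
 h(x) = log(-sqrt(-1/(C1 - 4*x))) - log(2)/2
 h(x) = log(-1/(C1 - 4*x))/2 - log(2)/2


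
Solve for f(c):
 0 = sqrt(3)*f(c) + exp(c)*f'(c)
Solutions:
 f(c) = C1*exp(sqrt(3)*exp(-c))


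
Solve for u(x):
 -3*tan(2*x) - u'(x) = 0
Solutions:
 u(x) = C1 + 3*log(cos(2*x))/2


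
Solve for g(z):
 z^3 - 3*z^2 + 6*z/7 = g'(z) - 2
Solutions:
 g(z) = C1 + z^4/4 - z^3 + 3*z^2/7 + 2*z


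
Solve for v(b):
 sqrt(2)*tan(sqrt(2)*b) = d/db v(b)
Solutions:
 v(b) = C1 - log(cos(sqrt(2)*b))


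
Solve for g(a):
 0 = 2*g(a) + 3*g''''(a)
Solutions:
 g(a) = (C1*sin(6^(3/4)*a/6) + C2*cos(6^(3/4)*a/6))*exp(-6^(3/4)*a/6) + (C3*sin(6^(3/4)*a/6) + C4*cos(6^(3/4)*a/6))*exp(6^(3/4)*a/6)


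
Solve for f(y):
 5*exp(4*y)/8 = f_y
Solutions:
 f(y) = C1 + 5*exp(4*y)/32


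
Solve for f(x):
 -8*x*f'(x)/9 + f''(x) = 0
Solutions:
 f(x) = C1 + C2*erfi(2*x/3)


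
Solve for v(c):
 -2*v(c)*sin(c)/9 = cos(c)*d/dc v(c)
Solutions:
 v(c) = C1*cos(c)^(2/9)


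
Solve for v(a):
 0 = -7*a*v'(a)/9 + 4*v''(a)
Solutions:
 v(a) = C1 + C2*erfi(sqrt(14)*a/12)


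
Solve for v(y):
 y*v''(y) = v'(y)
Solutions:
 v(y) = C1 + C2*y^2


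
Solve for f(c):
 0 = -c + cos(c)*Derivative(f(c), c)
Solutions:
 f(c) = C1 + Integral(c/cos(c), c)


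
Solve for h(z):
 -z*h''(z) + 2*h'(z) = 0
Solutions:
 h(z) = C1 + C2*z^3


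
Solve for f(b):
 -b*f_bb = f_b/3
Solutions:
 f(b) = C1 + C2*b^(2/3)


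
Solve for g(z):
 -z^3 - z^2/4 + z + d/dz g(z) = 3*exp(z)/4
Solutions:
 g(z) = C1 + z^4/4 + z^3/12 - z^2/2 + 3*exp(z)/4


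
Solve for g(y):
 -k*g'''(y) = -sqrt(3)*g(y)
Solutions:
 g(y) = C1*exp(3^(1/6)*y*(1/k)^(1/3)) + C2*exp(y*(-3^(1/6) + 3^(2/3)*I)*(1/k)^(1/3)/2) + C3*exp(-y*(3^(1/6) + 3^(2/3)*I)*(1/k)^(1/3)/2)


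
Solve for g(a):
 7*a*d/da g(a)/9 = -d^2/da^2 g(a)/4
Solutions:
 g(a) = C1 + C2*erf(sqrt(14)*a/3)


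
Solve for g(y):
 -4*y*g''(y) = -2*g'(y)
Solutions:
 g(y) = C1 + C2*y^(3/2)


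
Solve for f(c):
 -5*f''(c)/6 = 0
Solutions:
 f(c) = C1 + C2*c


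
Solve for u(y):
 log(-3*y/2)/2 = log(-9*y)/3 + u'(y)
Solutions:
 u(y) = C1 + y*log(-y)/6 + y*(-log(24) - 1)/6


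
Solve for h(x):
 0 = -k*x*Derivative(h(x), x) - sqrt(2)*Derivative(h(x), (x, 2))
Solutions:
 h(x) = Piecewise((-2^(3/4)*sqrt(pi)*C1*erf(2^(1/4)*sqrt(k)*x/2)/(2*sqrt(k)) - C2, (k > 0) | (k < 0)), (-C1*x - C2, True))


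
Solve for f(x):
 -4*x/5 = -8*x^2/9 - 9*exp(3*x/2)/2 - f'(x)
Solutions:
 f(x) = C1 - 8*x^3/27 + 2*x^2/5 - 3*exp(3*x/2)


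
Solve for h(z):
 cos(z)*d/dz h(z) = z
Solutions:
 h(z) = C1 + Integral(z/cos(z), z)


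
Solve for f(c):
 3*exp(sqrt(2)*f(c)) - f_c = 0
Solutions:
 f(c) = sqrt(2)*(2*log(-1/(C1 + 3*c)) - log(2))/4


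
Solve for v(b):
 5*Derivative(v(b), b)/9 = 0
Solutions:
 v(b) = C1


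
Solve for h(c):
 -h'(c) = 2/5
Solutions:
 h(c) = C1 - 2*c/5


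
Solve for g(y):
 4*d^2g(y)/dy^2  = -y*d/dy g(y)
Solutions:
 g(y) = C1 + C2*erf(sqrt(2)*y/4)


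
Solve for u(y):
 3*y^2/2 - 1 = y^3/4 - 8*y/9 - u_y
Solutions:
 u(y) = C1 + y^4/16 - y^3/2 - 4*y^2/9 + y


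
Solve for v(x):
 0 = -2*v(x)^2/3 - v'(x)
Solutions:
 v(x) = 3/(C1 + 2*x)


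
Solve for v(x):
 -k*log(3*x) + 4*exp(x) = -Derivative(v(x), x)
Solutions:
 v(x) = C1 + k*x*log(x) + k*x*(-1 + log(3)) - 4*exp(x)


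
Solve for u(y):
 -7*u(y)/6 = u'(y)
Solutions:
 u(y) = C1*exp(-7*y/6)


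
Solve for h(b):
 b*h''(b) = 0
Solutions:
 h(b) = C1 + C2*b


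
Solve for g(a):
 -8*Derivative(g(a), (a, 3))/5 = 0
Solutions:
 g(a) = C1 + C2*a + C3*a^2


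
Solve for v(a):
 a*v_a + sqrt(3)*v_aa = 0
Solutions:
 v(a) = C1 + C2*erf(sqrt(2)*3^(3/4)*a/6)


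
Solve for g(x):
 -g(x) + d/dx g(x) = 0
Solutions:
 g(x) = C1*exp(x)


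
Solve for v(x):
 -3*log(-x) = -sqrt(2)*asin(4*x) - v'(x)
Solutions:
 v(x) = C1 + 3*x*log(-x) - 3*x - sqrt(2)*(x*asin(4*x) + sqrt(1 - 16*x^2)/4)


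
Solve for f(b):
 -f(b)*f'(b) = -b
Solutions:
 f(b) = -sqrt(C1 + b^2)
 f(b) = sqrt(C1 + b^2)


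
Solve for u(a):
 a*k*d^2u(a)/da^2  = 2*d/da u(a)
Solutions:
 u(a) = C1 + a^(((re(k) + 2)*re(k) + im(k)^2)/(re(k)^2 + im(k)^2))*(C2*sin(2*log(a)*Abs(im(k))/(re(k)^2 + im(k)^2)) + C3*cos(2*log(a)*im(k)/(re(k)^2 + im(k)^2)))


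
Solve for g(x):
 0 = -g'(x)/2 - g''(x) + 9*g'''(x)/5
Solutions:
 g(x) = C1 + C2*exp(x*(5 - sqrt(115))/18) + C3*exp(x*(5 + sqrt(115))/18)


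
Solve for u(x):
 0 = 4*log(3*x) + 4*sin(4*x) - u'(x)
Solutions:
 u(x) = C1 + 4*x*log(x) - 4*x + 4*x*log(3) - cos(4*x)


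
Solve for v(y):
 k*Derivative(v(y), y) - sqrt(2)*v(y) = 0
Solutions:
 v(y) = C1*exp(sqrt(2)*y/k)


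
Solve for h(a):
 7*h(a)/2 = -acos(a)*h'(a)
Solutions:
 h(a) = C1*exp(-7*Integral(1/acos(a), a)/2)


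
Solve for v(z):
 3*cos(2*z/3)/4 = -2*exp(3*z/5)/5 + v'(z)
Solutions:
 v(z) = C1 + 2*exp(3*z/5)/3 + 9*sin(2*z/3)/8


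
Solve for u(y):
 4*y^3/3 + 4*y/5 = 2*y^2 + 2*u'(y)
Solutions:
 u(y) = C1 + y^4/6 - y^3/3 + y^2/5


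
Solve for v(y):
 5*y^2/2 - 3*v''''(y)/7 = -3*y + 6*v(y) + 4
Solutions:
 v(y) = 5*y^2/12 + y/2 + (C1*sin(2^(3/4)*7^(1/4)*y/2) + C2*cos(2^(3/4)*7^(1/4)*y/2))*exp(-2^(3/4)*7^(1/4)*y/2) + (C3*sin(2^(3/4)*7^(1/4)*y/2) + C4*cos(2^(3/4)*7^(1/4)*y/2))*exp(2^(3/4)*7^(1/4)*y/2) - 2/3


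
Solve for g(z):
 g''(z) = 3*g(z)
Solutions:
 g(z) = C1*exp(-sqrt(3)*z) + C2*exp(sqrt(3)*z)


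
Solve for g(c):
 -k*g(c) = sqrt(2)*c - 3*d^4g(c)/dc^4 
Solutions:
 g(c) = C1*exp(-3^(3/4)*c*k^(1/4)/3) + C2*exp(3^(3/4)*c*k^(1/4)/3) + C3*exp(-3^(3/4)*I*c*k^(1/4)/3) + C4*exp(3^(3/4)*I*c*k^(1/4)/3) - sqrt(2)*c/k


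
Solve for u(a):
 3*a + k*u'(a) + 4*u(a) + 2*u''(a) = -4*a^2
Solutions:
 u(a) = C1*exp(a*(-k + sqrt(k^2 - 32))/4) + C2*exp(-a*(k + sqrt(k^2 - 32))/4) - a^2 + a*k/2 - 3*a/4 - k^2/8 + 3*k/16 + 1


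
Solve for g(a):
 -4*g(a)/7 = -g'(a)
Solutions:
 g(a) = C1*exp(4*a/7)


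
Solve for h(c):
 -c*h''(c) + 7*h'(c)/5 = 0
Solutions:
 h(c) = C1 + C2*c^(12/5)


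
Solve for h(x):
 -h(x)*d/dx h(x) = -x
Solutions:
 h(x) = -sqrt(C1 + x^2)
 h(x) = sqrt(C1 + x^2)


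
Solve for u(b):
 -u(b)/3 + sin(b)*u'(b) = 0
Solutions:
 u(b) = C1*(cos(b) - 1)^(1/6)/(cos(b) + 1)^(1/6)


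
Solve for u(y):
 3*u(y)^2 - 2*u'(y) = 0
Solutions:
 u(y) = -2/(C1 + 3*y)


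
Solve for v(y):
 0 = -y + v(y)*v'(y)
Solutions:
 v(y) = -sqrt(C1 + y^2)
 v(y) = sqrt(C1 + y^2)


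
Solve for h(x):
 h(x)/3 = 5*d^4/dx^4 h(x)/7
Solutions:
 h(x) = C1*exp(-15^(3/4)*7^(1/4)*x/15) + C2*exp(15^(3/4)*7^(1/4)*x/15) + C3*sin(15^(3/4)*7^(1/4)*x/15) + C4*cos(15^(3/4)*7^(1/4)*x/15)


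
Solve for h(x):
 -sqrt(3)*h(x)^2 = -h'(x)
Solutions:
 h(x) = -1/(C1 + sqrt(3)*x)


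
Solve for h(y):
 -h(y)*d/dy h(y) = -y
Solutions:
 h(y) = -sqrt(C1 + y^2)
 h(y) = sqrt(C1 + y^2)


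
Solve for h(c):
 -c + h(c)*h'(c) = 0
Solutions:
 h(c) = -sqrt(C1 + c^2)
 h(c) = sqrt(C1 + c^2)


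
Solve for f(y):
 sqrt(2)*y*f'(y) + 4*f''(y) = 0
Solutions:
 f(y) = C1 + C2*erf(2^(3/4)*y/4)


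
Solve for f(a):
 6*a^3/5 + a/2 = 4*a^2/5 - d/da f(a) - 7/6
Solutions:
 f(a) = C1 - 3*a^4/10 + 4*a^3/15 - a^2/4 - 7*a/6


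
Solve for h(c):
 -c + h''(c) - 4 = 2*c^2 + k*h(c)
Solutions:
 h(c) = C1*exp(-c*sqrt(k)) + C2*exp(c*sqrt(k)) - 2*c^2/k - c/k - 4/k - 4/k^2


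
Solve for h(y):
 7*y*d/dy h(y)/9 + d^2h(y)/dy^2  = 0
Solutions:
 h(y) = C1 + C2*erf(sqrt(14)*y/6)


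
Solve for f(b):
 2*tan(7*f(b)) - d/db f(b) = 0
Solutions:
 f(b) = -asin(C1*exp(14*b))/7 + pi/7
 f(b) = asin(C1*exp(14*b))/7


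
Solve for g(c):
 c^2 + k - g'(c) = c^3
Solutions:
 g(c) = C1 - c^4/4 + c^3/3 + c*k


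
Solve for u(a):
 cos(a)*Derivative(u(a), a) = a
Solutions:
 u(a) = C1 + Integral(a/cos(a), a)


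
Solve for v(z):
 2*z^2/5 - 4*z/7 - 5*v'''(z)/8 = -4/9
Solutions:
 v(z) = C1 + C2*z + C3*z^2 + 4*z^5/375 - 4*z^4/105 + 16*z^3/135


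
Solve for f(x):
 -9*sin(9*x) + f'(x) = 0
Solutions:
 f(x) = C1 - cos(9*x)


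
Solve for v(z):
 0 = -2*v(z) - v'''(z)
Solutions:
 v(z) = C3*exp(-2^(1/3)*z) + (C1*sin(2^(1/3)*sqrt(3)*z/2) + C2*cos(2^(1/3)*sqrt(3)*z/2))*exp(2^(1/3)*z/2)


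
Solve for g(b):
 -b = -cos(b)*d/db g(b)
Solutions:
 g(b) = C1 + Integral(b/cos(b), b)


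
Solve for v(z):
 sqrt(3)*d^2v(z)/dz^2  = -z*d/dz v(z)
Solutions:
 v(z) = C1 + C2*erf(sqrt(2)*3^(3/4)*z/6)


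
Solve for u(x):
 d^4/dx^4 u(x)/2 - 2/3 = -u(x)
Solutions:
 u(x) = (C1*sin(2^(3/4)*x/2) + C2*cos(2^(3/4)*x/2))*exp(-2^(3/4)*x/2) + (C3*sin(2^(3/4)*x/2) + C4*cos(2^(3/4)*x/2))*exp(2^(3/4)*x/2) + 2/3


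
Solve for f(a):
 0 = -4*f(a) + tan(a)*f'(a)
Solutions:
 f(a) = C1*sin(a)^4


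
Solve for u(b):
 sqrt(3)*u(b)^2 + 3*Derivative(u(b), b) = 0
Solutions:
 u(b) = 3/(C1 + sqrt(3)*b)


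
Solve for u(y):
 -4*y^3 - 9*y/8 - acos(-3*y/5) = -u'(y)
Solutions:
 u(y) = C1 + y^4 + 9*y^2/16 + y*acos(-3*y/5) + sqrt(25 - 9*y^2)/3


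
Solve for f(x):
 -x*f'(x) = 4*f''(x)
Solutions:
 f(x) = C1 + C2*erf(sqrt(2)*x/4)


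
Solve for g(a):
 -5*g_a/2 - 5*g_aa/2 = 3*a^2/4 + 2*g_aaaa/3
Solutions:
 g(a) = C1 + C2*exp(-5^(1/3)*a*(-(3 + sqrt(14))^(1/3) + 5^(1/3)/(3 + sqrt(14))^(1/3))/4)*sin(sqrt(3)*5^(1/3)*a*(5^(1/3)/(3 + sqrt(14))^(1/3) + (3 + sqrt(14))^(1/3))/4) + C3*exp(-5^(1/3)*a*(-(3 + sqrt(14))^(1/3) + 5^(1/3)/(3 + sqrt(14))^(1/3))/4)*cos(sqrt(3)*5^(1/3)*a*(5^(1/3)/(3 + sqrt(14))^(1/3) + (3 + sqrt(14))^(1/3))/4) + C4*exp(5^(1/3)*a*(-(3 + sqrt(14))^(1/3) + 5^(1/3)/(3 + sqrt(14))^(1/3))/2) - a^3/10 + 3*a^2/10 - 3*a/5


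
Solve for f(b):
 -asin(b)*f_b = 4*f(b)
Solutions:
 f(b) = C1*exp(-4*Integral(1/asin(b), b))


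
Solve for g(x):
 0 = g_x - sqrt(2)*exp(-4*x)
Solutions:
 g(x) = C1 - sqrt(2)*exp(-4*x)/4


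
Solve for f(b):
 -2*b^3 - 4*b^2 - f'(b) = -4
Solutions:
 f(b) = C1 - b^4/2 - 4*b^3/3 + 4*b


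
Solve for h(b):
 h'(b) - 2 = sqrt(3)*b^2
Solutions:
 h(b) = C1 + sqrt(3)*b^3/3 + 2*b


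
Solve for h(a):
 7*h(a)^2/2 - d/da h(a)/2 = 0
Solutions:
 h(a) = -1/(C1 + 7*a)


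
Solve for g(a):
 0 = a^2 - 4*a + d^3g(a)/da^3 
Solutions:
 g(a) = C1 + C2*a + C3*a^2 - a^5/60 + a^4/6


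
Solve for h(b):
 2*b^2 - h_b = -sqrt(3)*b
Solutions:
 h(b) = C1 + 2*b^3/3 + sqrt(3)*b^2/2


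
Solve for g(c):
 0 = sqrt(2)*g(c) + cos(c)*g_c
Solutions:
 g(c) = C1*(sin(c) - 1)^(sqrt(2)/2)/(sin(c) + 1)^(sqrt(2)/2)


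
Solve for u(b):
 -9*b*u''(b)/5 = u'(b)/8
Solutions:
 u(b) = C1 + C2*b^(67/72)


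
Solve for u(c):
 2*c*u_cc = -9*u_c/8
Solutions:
 u(c) = C1 + C2*c^(7/16)


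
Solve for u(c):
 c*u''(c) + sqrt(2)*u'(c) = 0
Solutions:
 u(c) = C1 + C2*c^(1 - sqrt(2))


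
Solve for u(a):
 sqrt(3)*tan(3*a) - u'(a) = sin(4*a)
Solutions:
 u(a) = C1 - sqrt(3)*log(cos(3*a))/3 + cos(4*a)/4


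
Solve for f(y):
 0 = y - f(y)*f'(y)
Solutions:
 f(y) = -sqrt(C1 + y^2)
 f(y) = sqrt(C1 + y^2)


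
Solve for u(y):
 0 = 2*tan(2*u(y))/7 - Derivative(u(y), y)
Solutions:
 u(y) = -asin(C1*exp(4*y/7))/2 + pi/2
 u(y) = asin(C1*exp(4*y/7))/2


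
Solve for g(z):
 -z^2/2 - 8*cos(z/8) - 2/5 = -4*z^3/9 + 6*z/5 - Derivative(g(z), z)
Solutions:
 g(z) = C1 - z^4/9 + z^3/6 + 3*z^2/5 + 2*z/5 + 64*sin(z/8)


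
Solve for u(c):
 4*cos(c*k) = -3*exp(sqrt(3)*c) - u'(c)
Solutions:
 u(c) = C1 - sqrt(3)*exp(sqrt(3)*c) - 4*sin(c*k)/k


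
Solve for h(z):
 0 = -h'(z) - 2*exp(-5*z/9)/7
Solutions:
 h(z) = C1 + 18*exp(-5*z/9)/35


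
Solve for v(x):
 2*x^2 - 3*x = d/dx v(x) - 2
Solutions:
 v(x) = C1 + 2*x^3/3 - 3*x^2/2 + 2*x


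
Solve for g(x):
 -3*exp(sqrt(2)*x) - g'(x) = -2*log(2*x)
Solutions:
 g(x) = C1 + 2*x*log(x) + 2*x*(-1 + log(2)) - 3*sqrt(2)*exp(sqrt(2)*x)/2


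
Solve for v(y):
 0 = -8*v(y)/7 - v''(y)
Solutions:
 v(y) = C1*sin(2*sqrt(14)*y/7) + C2*cos(2*sqrt(14)*y/7)


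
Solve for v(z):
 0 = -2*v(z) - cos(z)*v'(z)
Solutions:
 v(z) = C1*(sin(z) - 1)/(sin(z) + 1)


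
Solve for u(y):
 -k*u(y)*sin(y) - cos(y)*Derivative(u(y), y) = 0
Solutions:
 u(y) = C1*exp(k*log(cos(y)))


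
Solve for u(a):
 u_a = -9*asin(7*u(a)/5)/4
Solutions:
 Integral(1/asin(7*_y/5), (_y, u(a))) = C1 - 9*a/4


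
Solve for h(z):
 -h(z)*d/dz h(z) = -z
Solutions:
 h(z) = -sqrt(C1 + z^2)
 h(z) = sqrt(C1 + z^2)


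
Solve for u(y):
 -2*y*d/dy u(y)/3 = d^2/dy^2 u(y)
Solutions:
 u(y) = C1 + C2*erf(sqrt(3)*y/3)


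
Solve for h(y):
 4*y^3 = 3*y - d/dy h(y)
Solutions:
 h(y) = C1 - y^4 + 3*y^2/2


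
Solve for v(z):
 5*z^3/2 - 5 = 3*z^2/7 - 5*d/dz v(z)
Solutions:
 v(z) = C1 - z^4/8 + z^3/35 + z


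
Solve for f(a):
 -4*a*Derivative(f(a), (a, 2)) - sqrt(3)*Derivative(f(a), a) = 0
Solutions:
 f(a) = C1 + C2*a^(1 - sqrt(3)/4)


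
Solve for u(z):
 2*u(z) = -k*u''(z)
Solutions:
 u(z) = C1*exp(-sqrt(2)*z*sqrt(-1/k)) + C2*exp(sqrt(2)*z*sqrt(-1/k))


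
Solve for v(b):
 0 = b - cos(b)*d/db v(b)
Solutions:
 v(b) = C1 + Integral(b/cos(b), b)


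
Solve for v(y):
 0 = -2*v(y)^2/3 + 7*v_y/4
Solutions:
 v(y) = -21/(C1 + 8*y)


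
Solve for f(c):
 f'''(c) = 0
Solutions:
 f(c) = C1 + C2*c + C3*c^2


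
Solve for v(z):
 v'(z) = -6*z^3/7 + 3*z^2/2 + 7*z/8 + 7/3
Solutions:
 v(z) = C1 - 3*z^4/14 + z^3/2 + 7*z^2/16 + 7*z/3


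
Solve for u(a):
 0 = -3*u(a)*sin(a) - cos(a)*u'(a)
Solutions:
 u(a) = C1*cos(a)^3


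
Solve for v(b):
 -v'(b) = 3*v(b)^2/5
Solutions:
 v(b) = 5/(C1 + 3*b)


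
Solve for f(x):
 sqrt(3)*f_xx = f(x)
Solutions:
 f(x) = C1*exp(-3^(3/4)*x/3) + C2*exp(3^(3/4)*x/3)


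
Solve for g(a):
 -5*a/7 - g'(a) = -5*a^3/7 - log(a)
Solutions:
 g(a) = C1 + 5*a^4/28 - 5*a^2/14 + a*log(a) - a


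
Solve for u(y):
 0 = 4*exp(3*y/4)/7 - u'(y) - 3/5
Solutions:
 u(y) = C1 - 3*y/5 + 16*exp(3*y/4)/21


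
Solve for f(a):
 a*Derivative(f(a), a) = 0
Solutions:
 f(a) = C1


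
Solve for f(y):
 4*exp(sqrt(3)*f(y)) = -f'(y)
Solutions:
 f(y) = sqrt(3)*(2*log(1/(C1 + 4*y)) - log(3))/6


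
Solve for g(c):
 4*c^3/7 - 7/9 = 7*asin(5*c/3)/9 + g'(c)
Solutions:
 g(c) = C1 + c^4/7 - 7*c*asin(5*c/3)/9 - 7*c/9 - 7*sqrt(9 - 25*c^2)/45


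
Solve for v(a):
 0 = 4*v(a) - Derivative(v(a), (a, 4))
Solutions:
 v(a) = C1*exp(-sqrt(2)*a) + C2*exp(sqrt(2)*a) + C3*sin(sqrt(2)*a) + C4*cos(sqrt(2)*a)


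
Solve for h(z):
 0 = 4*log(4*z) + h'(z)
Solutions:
 h(z) = C1 - 4*z*log(z) - z*log(256) + 4*z


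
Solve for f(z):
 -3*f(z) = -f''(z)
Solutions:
 f(z) = C1*exp(-sqrt(3)*z) + C2*exp(sqrt(3)*z)


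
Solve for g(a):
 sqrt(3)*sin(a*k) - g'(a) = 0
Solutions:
 g(a) = C1 - sqrt(3)*cos(a*k)/k


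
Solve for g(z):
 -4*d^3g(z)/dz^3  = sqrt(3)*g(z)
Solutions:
 g(z) = C3*exp(-2^(1/3)*3^(1/6)*z/2) + (C1*sin(2^(1/3)*3^(2/3)*z/4) + C2*cos(2^(1/3)*3^(2/3)*z/4))*exp(2^(1/3)*3^(1/6)*z/4)


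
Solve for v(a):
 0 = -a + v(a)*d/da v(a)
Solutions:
 v(a) = -sqrt(C1 + a^2)
 v(a) = sqrt(C1 + a^2)


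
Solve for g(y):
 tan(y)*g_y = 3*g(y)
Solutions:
 g(y) = C1*sin(y)^3


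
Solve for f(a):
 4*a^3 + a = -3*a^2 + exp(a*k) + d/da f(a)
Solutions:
 f(a) = C1 + a^4 + a^3 + a^2/2 - exp(a*k)/k


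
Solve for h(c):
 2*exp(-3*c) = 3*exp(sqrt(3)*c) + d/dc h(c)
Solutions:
 h(c) = C1 - sqrt(3)*exp(sqrt(3)*c) - 2*exp(-3*c)/3


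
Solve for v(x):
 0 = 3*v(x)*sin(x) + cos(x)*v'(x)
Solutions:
 v(x) = C1*cos(x)^3


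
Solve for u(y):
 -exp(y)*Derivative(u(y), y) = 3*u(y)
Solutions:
 u(y) = C1*exp(3*exp(-y))


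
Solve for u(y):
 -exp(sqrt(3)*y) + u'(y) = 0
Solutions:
 u(y) = C1 + sqrt(3)*exp(sqrt(3)*y)/3


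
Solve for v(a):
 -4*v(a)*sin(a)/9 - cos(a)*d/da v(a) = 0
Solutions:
 v(a) = C1*cos(a)^(4/9)


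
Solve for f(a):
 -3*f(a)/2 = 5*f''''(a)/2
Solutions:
 f(a) = (C1*sin(sqrt(2)*3^(1/4)*5^(3/4)*a/10) + C2*cos(sqrt(2)*3^(1/4)*5^(3/4)*a/10))*exp(-sqrt(2)*3^(1/4)*5^(3/4)*a/10) + (C3*sin(sqrt(2)*3^(1/4)*5^(3/4)*a/10) + C4*cos(sqrt(2)*3^(1/4)*5^(3/4)*a/10))*exp(sqrt(2)*3^(1/4)*5^(3/4)*a/10)


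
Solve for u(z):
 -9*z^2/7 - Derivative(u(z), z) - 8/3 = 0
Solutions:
 u(z) = C1 - 3*z^3/7 - 8*z/3


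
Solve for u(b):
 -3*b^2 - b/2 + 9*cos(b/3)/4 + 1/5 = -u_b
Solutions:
 u(b) = C1 + b^3 + b^2/4 - b/5 - 27*sin(b/3)/4


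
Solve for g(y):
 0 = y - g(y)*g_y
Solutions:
 g(y) = -sqrt(C1 + y^2)
 g(y) = sqrt(C1 + y^2)


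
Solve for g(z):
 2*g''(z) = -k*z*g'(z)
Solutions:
 g(z) = Piecewise((-sqrt(pi)*C1*erf(sqrt(k)*z/2)/sqrt(k) - C2, (k > 0) | (k < 0)), (-C1*z - C2, True))


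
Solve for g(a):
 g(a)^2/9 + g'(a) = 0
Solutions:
 g(a) = 9/(C1 + a)


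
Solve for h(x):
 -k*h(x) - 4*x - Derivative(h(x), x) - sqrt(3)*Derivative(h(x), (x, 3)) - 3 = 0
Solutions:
 h(x) = C1*exp(x*(-2^(2/3)*3^(1/6)*(9*k + sqrt(81*k^2 + 4*sqrt(3)))^(1/3) + 2*6^(1/3)/(9*k + sqrt(81*k^2 + 4*sqrt(3)))^(1/3))/6) + C2*exp(x*(2^(2/3)*3^(1/6)*(9*k + sqrt(81*k^2 + 4*sqrt(3)))^(1/3) - 6^(2/3)*I*(9*k + sqrt(81*k^2 + 4*sqrt(3)))^(1/3) + 16*sqrt(3)/((9*k + sqrt(81*k^2 + 4*sqrt(3)))^(1/3)*(-2^(2/3)*3^(1/6) + 6^(2/3)*I)))/12) + C3*exp(x*(2^(2/3)*3^(1/6)*(9*k + sqrt(81*k^2 + 4*sqrt(3)))^(1/3) + 6^(2/3)*I*(9*k + sqrt(81*k^2 + 4*sqrt(3)))^(1/3) - 16*sqrt(3)/((9*k + sqrt(81*k^2 + 4*sqrt(3)))^(1/3)*(2^(2/3)*3^(1/6) + 6^(2/3)*I)))/12) - 4*x/k - 3/k + 4/k^2


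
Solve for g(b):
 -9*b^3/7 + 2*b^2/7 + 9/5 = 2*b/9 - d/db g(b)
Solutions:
 g(b) = C1 + 9*b^4/28 - 2*b^3/21 + b^2/9 - 9*b/5


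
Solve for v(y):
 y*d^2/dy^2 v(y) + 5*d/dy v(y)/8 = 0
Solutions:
 v(y) = C1 + C2*y^(3/8)


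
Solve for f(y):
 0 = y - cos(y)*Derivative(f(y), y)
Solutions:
 f(y) = C1 + Integral(y/cos(y), y)


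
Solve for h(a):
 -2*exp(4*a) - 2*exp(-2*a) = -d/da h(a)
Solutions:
 h(a) = C1 + exp(4*a)/2 - exp(-2*a)


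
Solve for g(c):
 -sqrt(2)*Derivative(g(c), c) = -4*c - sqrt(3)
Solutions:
 g(c) = C1 + sqrt(2)*c^2 + sqrt(6)*c/2


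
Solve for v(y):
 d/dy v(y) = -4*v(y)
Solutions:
 v(y) = C1*exp(-4*y)


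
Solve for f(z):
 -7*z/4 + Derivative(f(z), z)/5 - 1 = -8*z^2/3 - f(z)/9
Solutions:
 f(z) = C1*exp(-5*z/9) - 24*z^2 + 2043*z/20 - 17487/100


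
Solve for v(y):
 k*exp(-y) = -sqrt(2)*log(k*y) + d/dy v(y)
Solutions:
 v(y) = C1 - k*exp(-y) + sqrt(2)*y*log(k*y) - sqrt(2)*y


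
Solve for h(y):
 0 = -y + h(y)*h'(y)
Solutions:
 h(y) = -sqrt(C1 + y^2)
 h(y) = sqrt(C1 + y^2)


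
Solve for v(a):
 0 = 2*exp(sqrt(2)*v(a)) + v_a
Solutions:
 v(a) = sqrt(2)*(2*log(1/(C1 + 2*a)) - log(2))/4


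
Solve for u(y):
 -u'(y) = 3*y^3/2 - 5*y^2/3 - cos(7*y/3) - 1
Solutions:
 u(y) = C1 - 3*y^4/8 + 5*y^3/9 + y + 3*sin(7*y/3)/7


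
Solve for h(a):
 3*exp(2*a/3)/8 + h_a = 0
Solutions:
 h(a) = C1 - 9*exp(2*a/3)/16


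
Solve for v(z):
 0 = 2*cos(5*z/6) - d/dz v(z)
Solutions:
 v(z) = C1 + 12*sin(5*z/6)/5


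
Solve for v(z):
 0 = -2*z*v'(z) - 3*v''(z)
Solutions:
 v(z) = C1 + C2*erf(sqrt(3)*z/3)


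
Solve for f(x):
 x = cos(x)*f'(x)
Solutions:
 f(x) = C1 + Integral(x/cos(x), x)


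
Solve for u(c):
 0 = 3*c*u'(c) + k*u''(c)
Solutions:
 u(c) = C1 + C2*sqrt(k)*erf(sqrt(6)*c*sqrt(1/k)/2)


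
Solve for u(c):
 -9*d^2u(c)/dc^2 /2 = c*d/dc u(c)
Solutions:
 u(c) = C1 + C2*erf(c/3)


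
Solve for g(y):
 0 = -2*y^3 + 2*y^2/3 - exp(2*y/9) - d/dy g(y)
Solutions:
 g(y) = C1 - y^4/2 + 2*y^3/9 - 9*exp(2*y/9)/2


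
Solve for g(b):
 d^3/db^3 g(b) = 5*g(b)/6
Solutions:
 g(b) = C3*exp(5^(1/3)*6^(2/3)*b/6) + (C1*sin(2^(2/3)*3^(1/6)*5^(1/3)*b/4) + C2*cos(2^(2/3)*3^(1/6)*5^(1/3)*b/4))*exp(-5^(1/3)*6^(2/3)*b/12)
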